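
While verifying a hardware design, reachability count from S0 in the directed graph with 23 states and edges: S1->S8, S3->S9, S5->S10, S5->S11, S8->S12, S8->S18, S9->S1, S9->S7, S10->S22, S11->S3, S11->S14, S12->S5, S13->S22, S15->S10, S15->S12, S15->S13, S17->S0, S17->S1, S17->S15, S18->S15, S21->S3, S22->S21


BFS from S0:
  layer 0: {S0}
Reachable set: {S0}
Count = 1

1


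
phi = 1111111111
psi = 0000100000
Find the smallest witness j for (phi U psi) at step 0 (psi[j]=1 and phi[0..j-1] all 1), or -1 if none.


(phi U psi) at 0: need smallest j with psi[j]=1 and phi[i]=1 for all i in [0,j).
Scan from step 0:
  step 0: phi=1, psi=0 -> continue
  step 1: phi=1, psi=0 -> continue
  step 2: phi=1, psi=0 -> continue
  step 3: phi=1, psi=0 -> continue
  step 4: psi=1 and phi held for [0,4) -> witness found
Witness step = 4

4


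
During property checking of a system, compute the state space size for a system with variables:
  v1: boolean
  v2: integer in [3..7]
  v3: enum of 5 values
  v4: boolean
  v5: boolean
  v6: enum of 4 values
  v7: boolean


State space = product of domain sizes of all variables.
Domain sizes:
  v1 (boolean): 2
  v2 (integer in [3..7]): 5
  v3 (enum of 5 values): 5
  v4 (boolean): 2
  v5 (boolean): 2
  v6 (enum of 4 values): 4
  v7 (boolean): 2
Product = 2 * 5 * 5 * 2 * 2 * 4 * 2 = 1600

1600


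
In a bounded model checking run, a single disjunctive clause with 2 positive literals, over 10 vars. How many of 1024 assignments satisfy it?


Step 1: Total=2^10=1024
Step 2: Unsat when all 2 false: 2^8=256
Step 3: Sat=1024-256=768

768


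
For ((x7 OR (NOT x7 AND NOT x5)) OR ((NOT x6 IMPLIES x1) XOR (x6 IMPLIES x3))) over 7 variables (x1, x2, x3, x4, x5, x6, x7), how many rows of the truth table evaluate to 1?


Formula: ((x7 OR (NOT x7 AND NOT x5)) OR ((NOT x6 IMPLIES x1) XOR (x6 IMPLIES x3))) over 7 vars (128 rows)
Evaluate each row (x1, x2, x3, x4, x5, x6, x7 as bits, MSB first):
  row 0 [0000000]: ((0 OR (NOT 0 AND NOT 0)) OR ((NOT 0 IMPLIES 0) XOR (0 IMPLIES 0))) -> 1
  row 1 [0000001]: ((1 OR (NOT 1 AND NOT 0)) OR ((NOT 0 IMPLIES 0) XOR (0 IMPLIES 0))) -> 1
  row 2 [0000010]: ((0 OR (NOT 0 AND NOT 0)) OR ((NOT 1 IMPLIES 0) XOR (1 IMPLIES 0))) -> 1
  row 3 [0000011]: ((1 OR (NOT 1 AND NOT 0)) OR ((NOT 1 IMPLIES 0) XOR (1 IMPLIES 0))) -> 1
  row 4 [0000100]: ((0 OR (NOT 0 AND NOT 1)) OR ((NOT 0 IMPLIES 0) XOR (0 IMPLIES 0))) -> 1
  (every remaining row is evaluated the same way; all 128 results are listed next)
Full result column, 8 rows per line (x1,x2,x3,x4 fixed per line; x5,x6,x7 runs 000..111 left to right):
  rows 0-7 [x1,x2,x3,x4=0000]: 11111111  (ones: 8)
  rows 8-15 [x1,x2,x3,x4=0001]: 11111111  (ones: 8)
  rows 16-23 [x1,x2,x3,x4=0010]: 11111101  (ones: 7)
  rows 24-31 [x1,x2,x3,x4=0011]: 11111101  (ones: 7)
  rows 32-39 [x1,x2,x3,x4=0100]: 11111111  (ones: 8)
  rows 40-47 [x1,x2,x3,x4=0101]: 11111111  (ones: 8)
  rows 48-55 [x1,x2,x3,x4=0110]: 11111101  (ones: 7)
  rows 56-63 [x1,x2,x3,x4=0111]: 11111101  (ones: 7)
  rows 64-71 [x1,x2,x3,x4=1000]: 11110111  (ones: 7)
  rows 72-79 [x1,x2,x3,x4=1001]: 11110111  (ones: 7)
  rows 80-87 [x1,x2,x3,x4=1010]: 11110101  (ones: 6)
  rows 88-95 [x1,x2,x3,x4=1011]: 11110101  (ones: 6)
  rows 96-103 [x1,x2,x3,x4=1100]: 11110111  (ones: 7)
  rows 104-111 [x1,x2,x3,x4=1101]: 11110111  (ones: 7)
  rows 112-119 [x1,x2,x3,x4=1110]: 11110101  (ones: 6)
  rows 120-127 [x1,x2,x3,x4=1111]: 11110101  (ones: 6)
Count of 1-rows = 8+8+7+7+8+8+7+7+7+7+6+6+7+7+6+6 = 112

112


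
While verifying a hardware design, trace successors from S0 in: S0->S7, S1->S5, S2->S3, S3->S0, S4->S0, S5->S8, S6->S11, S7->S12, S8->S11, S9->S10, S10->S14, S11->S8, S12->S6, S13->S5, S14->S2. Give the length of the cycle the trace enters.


Trace from S0 until a state repeats:
  S0 -> S7 -> S12 -> S6 -> S11 -> S8 -> S11
S11 first seen at step 4, revisited at step 6.
Cycle length = 6 - 4 = 2

2


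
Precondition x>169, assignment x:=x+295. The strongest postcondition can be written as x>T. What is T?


Formula: sp(P, x:=E) = exists old_x. (x = E[old_x/x]) AND P[old_x/x] (old_x is the value of x before the assignment; eliminate old_x by solving x = E[old_x/x] for old_x)
Step 1: Precondition P: x>169, i.e. old_x > 169
Step 2: Assignment gives x = old_x + 295, so old_x = x - 295
Step 3: Substitute into P: x - 295 > 169
Step 4: Simplify: x > 169+295 = 464

464


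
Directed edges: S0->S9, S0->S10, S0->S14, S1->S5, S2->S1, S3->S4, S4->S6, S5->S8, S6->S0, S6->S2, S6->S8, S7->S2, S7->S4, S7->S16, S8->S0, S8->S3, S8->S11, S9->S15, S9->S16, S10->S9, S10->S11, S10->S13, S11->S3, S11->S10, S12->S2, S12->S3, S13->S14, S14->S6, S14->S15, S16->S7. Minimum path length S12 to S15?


BFS layer-by-layer from S12:
  dist 0: {S12}
  dist 1: {S2, S3}
  dist 2: {S1, S4}
  dist 3: {S5, S6}
  dist 4: {S0, S8}
  dist 5: {S9, S10, S11, S14}
  dist 6: {S13, S15, S16}
  -> S15 reached at distance 6
Shortest path length = 6

6


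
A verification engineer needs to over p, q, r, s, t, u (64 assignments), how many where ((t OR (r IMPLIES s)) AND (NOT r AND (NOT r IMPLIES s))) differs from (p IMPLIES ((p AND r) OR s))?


F1 = ((t OR (r IMPLIES s)) AND (NOT r AND (NOT r IMPLIES s)))
F2 = (p IMPLIES ((p AND r) OR s))
Evaluate both on each of 64 rows (bits = p,q,r,s,t,u):
  row 0 [000000]: F1=0 F2=1 (differ) -> 1
  row 1 [000001]: F1=0 F2=1 (differ) -> 1
  row 2 [000010]: F1=0 F2=1 (differ) -> 1
  row 3 [000011]: F1=0 F2=1 (differ) -> 1
  row 4 [000100]: F1=1 F2=1 -> 0
  (every remaining row is evaluated the same way; all 64 results are listed next)
Full result column, 8 rows per line (p,q,r fixed per line; s,t,u runs 000..111 left to right):
  rows 0-7 [p,q,r=000]: 11110000  (ones: 4)
  rows 8-15 [p,q,r=001]: 11111111  (ones: 8)
  rows 16-23 [p,q,r=010]: 11110000  (ones: 4)
  rows 24-31 [p,q,r=011]: 11111111  (ones: 8)
  rows 32-39 [p,q,r=100]: 00000000  (ones: 0)
  rows 40-47 [p,q,r=101]: 11111111  (ones: 8)
  rows 48-55 [p,q,r=110]: 00000000  (ones: 0)
  rows 56-63 [p,q,r=111]: 11111111  (ones: 8)
Disagreements = 4+8+4+8+0+8+0+8 = 40

40


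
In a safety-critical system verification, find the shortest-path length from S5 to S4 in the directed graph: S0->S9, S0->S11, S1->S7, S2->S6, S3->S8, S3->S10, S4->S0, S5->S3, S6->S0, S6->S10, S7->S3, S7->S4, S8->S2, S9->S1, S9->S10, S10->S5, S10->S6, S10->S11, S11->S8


BFS layer-by-layer from S5:
  dist 0: {S5}
  dist 1: {S3}
  dist 2: {S8, S10}
  dist 3: {S2, S6, S11}
  dist 4: {S0}
  dist 5: {S9}
  dist 6: {S1}
  dist 7: {S7}
  dist 8: {S4}
  -> S4 reached at distance 8
Shortest path length = 8

8


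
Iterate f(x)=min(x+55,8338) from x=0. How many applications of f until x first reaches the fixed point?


Step 1: x=0, cap=8338, increment=55
Step 2: x grows by 55 each step until capped at 8338; fixed point is x=8338
Step 3: iterations = ceil(8338/55) = 152

152


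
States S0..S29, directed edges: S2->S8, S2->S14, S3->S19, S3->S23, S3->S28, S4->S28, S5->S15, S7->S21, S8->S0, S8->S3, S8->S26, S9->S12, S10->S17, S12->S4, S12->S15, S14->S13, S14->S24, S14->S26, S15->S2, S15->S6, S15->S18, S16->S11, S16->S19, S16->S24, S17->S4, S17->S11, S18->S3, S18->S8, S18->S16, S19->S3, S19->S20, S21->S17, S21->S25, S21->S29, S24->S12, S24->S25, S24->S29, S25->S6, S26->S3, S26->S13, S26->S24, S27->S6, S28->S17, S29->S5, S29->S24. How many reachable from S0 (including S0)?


BFS from S0:
  layer 0: {S0}
Reachable set: {S0}
Count = 1

1


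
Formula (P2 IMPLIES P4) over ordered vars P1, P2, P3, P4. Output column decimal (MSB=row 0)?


Formula: (P2 IMPLIES P4) over P1, P2, P3, P4 (16 rows)
Evaluate each row (bits = P1,P2,P3,P4, MSB first):
  row 0 [0000]: (0 IMPLIES 0) -> 1
  row 1 [0001]: (0 IMPLIES 1) -> 1
  row 2 [0010]: (0 IMPLIES 0) -> 1
  row 3 [0011]: (0 IMPLIES 1) -> 1
  row 4 [0100]: (1 IMPLIES 0) -> 0
  row 5 [0101]: (1 IMPLIES 1) -> 1
  row 6 [0110]: (1 IMPLIES 0) -> 0
  row 7 [0111]: (1 IMPLIES 1) -> 1
  row 8 [1000]: (0 IMPLIES 0) -> 1
  row 9 [1001]: (0 IMPLIES 1) -> 1
  row 10 [1010]: (0 IMPLIES 0) -> 1
  row 11 [1011]: (0 IMPLIES 1) -> 1
  row 12 [1100]: (1 IMPLIES 0) -> 0
  row 13 [1101]: (1 IMPLIES 1) -> 1
  row 14 [1110]: (1 IMPLIES 0) -> 0
  row 15 [1111]: (1 IMPLIES 1) -> 1
Full result column, 4 rows per line (P1,P2 fixed per line; P3,P4 runs 00..11 left to right):
  rows 0-3 [P1,P2=00]: 1111  = hex F
  rows 4-7 [P1,P2=01]: 0101  = hex 5
  rows 8-11 [P1,P2=10]: 1111  = hex F
  rows 12-15 [P1,P2=11]: 0101  = hex 5
Output column (row 0 .. row 15) = 1111010111110101
Output column grouped in 4s = 1111 0101 1111 0101 = 0xF5F5
Convert to decimal digit by digit (value = value*16 + digit):
  F -> 15
  15*16 + 5 = 245
  245*16 + 15 (F) = 3935
  3935*16 + 5 = 62965
Decimal = 62965

62965


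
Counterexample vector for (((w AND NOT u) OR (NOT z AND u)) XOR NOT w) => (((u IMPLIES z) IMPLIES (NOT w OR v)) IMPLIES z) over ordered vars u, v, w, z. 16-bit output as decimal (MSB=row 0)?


F1 = (((w AND NOT u) OR (NOT z AND u)) XOR NOT w)
F2 = (((u IMPLIES z) IMPLIES (NOT w OR v)) IMPLIES z)
Counterexample to F1=>F2 is where F1=1 and F2=0.
Evaluate each row (bits = u,v,w,z, MSB first):
  row 0 [0000]: F1=1 F2=0 -> F1&~F2 -> 1
  row 1 [0001]: F1=1 F2=1 -> F1&~F2 -> 0
  row 2 [0010]: F1=1 F2=1 -> F1&~F2 -> 0
  row 3 [0011]: F1=1 F2=1 -> F1&~F2 -> 0
  row 4 [0100]: F1=1 F2=0 -> F1&~F2 -> 1
  row 5 [0101]: F1=1 F2=1 -> F1&~F2 -> 0
  row 6 [0110]: F1=1 F2=0 -> F1&~F2 -> 1
  row 7 [0111]: F1=1 F2=1 -> F1&~F2 -> 0
  row 8 [1000]: F1=0 F2=0 -> F1&~F2 -> 0
  row 9 [1001]: F1=1 F2=1 -> F1&~F2 -> 0
  row 10 [1010]: F1=1 F2=0 -> F1&~F2 -> 1
  row 11 [1011]: F1=0 F2=1 -> F1&~F2 -> 0
  row 12 [1100]: F1=0 F2=0 -> F1&~F2 -> 0
  row 13 [1101]: F1=1 F2=1 -> F1&~F2 -> 0
  row 14 [1110]: F1=1 F2=0 -> F1&~F2 -> 1
  row 15 [1111]: F1=0 F2=1 -> F1&~F2 -> 0
Full result column, 4 rows per line (u,v fixed per line; w,z runs 00..11 left to right):
  rows 0-3 [u,v=00]: 1000  = hex 8
  rows 4-7 [u,v=01]: 1010  = hex A
  rows 8-11 [u,v=10]: 0010  = hex 2
  rows 12-15 [u,v=11]: 0010  = hex 2
Counterexample vector (row 0 .. row 15) = 1000101000100010
Output column grouped in 4s = 1000 1010 0010 0010 = 0x8A22
Convert to decimal digit by digit (value = value*16 + digit):
  8 -> 8
  8*16 + 10 (A) = 138
  138*16 + 2 = 2210
  2210*16 + 2 = 35362
Decimal = 35362

35362


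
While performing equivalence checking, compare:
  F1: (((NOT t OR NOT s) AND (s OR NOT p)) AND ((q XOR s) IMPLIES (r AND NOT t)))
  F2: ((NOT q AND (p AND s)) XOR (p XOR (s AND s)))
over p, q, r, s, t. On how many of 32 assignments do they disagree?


F1 = (((NOT t OR NOT s) AND (s OR NOT p)) AND ((q XOR s) IMPLIES (r AND NOT t)))
F2 = ((NOT q AND (p AND s)) XOR (p XOR (s AND s)))
Evaluate both on each of 32 rows (bits = p,q,r,s,t):
  row 0 [00000]: F1=1 F2=0 (differ) -> 1
  row 1 [00001]: F1=1 F2=0 (differ) -> 1
  row 2 [00010]: F1=0 F2=1 (differ) -> 1
  row 3 [00011]: F1=0 F2=1 (differ) -> 1
  row 4 [00100]: F1=1 F2=0 (differ) -> 1
  row 5 [00101]: F1=1 F2=0 (differ) -> 1
  row 6 [00110]: F1=1 F2=1 -> 0
  row 7 [00111]: F1=0 F2=1 (differ) -> 1
  row 8 [01000]: F1=0 F2=0 -> 0
  row 9 [01001]: F1=0 F2=0 -> 0
  row 10 [01010]: F1=1 F2=1 -> 0
  row 11 [01011]: F1=0 F2=1 (differ) -> 1
  row 12 [01100]: F1=1 F2=0 (differ) -> 1
  row 13 [01101]: F1=0 F2=0 -> 0
  row 14 [01110]: F1=1 F2=1 -> 0
  row 15 [01111]: F1=0 F2=1 (differ) -> 1
  row 16 [10000]: F1=0 F2=1 (differ) -> 1
  row 17 [10001]: F1=0 F2=1 (differ) -> 1
  row 18 [10010]: F1=0 F2=1 (differ) -> 1
  row 19 [10011]: F1=0 F2=1 (differ) -> 1
  row 20 [10100]: F1=0 F2=1 (differ) -> 1
  row 21 [10101]: F1=0 F2=1 (differ) -> 1
  row 22 [10110]: F1=1 F2=1 -> 0
  row 23 [10111]: F1=0 F2=1 (differ) -> 1
  row 24 [11000]: F1=0 F2=1 (differ) -> 1
  row 25 [11001]: F1=0 F2=1 (differ) -> 1
  row 26 [11010]: F1=1 F2=0 (differ) -> 1
  row 27 [11011]: F1=0 F2=0 -> 0
  row 28 [11100]: F1=0 F2=1 (differ) -> 1
  row 29 [11101]: F1=0 F2=1 (differ) -> 1
  row 30 [11110]: F1=1 F2=0 (differ) -> 1
  row 31 [11111]: F1=0 F2=0 -> 0
Full result column, 8 rows per line (p,q fixed per line; r,s,t runs 000..111 left to right):
  rows 0-7 [p,q=00]: 11111101  (ones: 7)
  rows 8-15 [p,q=01]: 00011001  (ones: 3)
  rows 16-23 [p,q=10]: 11111101  (ones: 7)
  rows 24-31 [p,q=11]: 11101110  (ones: 6)
Disagreements = 7+3+7+6 = 23

23


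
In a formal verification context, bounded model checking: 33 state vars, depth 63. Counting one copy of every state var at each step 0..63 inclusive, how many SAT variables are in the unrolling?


BMC unrolls to depth k, creating one copy of each state var for steps 0..k.
Step count = 63 + 1 = 64 (steps 0 through 63)
Vars per step = 33
Total = 33 * 64 = 2112

2112


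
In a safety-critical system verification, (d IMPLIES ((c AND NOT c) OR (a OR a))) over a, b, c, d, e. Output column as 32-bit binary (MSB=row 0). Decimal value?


Formula: (d IMPLIES ((c AND NOT c) OR (a OR a))) over a, b, c, d, e (32 rows)
Evaluate each row (bits = a,b,c,d,e, MSB first):
  row 0 [00000]: (0 IMPLIES ((0 AND NOT 0) OR (0 OR 0))) -> 1
  row 1 [00001]: (0 IMPLIES ((0 AND NOT 0) OR (0 OR 0))) -> 1
  row 2 [00010]: (1 IMPLIES ((0 AND NOT 0) OR (0 OR 0))) -> 0
  row 3 [00011]: (1 IMPLIES ((0 AND NOT 0) OR (0 OR 0))) -> 0
  row 4 [00100]: (0 IMPLIES ((1 AND NOT 1) OR (0 OR 0))) -> 1
  row 5 [00101]: (0 IMPLIES ((1 AND NOT 1) OR (0 OR 0))) -> 1
  row 6 [00110]: (1 IMPLIES ((1 AND NOT 1) OR (0 OR 0))) -> 0
  row 7 [00111]: (1 IMPLIES ((1 AND NOT 1) OR (0 OR 0))) -> 0
  row 8 [01000]: (0 IMPLIES ((0 AND NOT 0) OR (0 OR 0))) -> 1
  row 9 [01001]: (0 IMPLIES ((0 AND NOT 0) OR (0 OR 0))) -> 1
  row 10 [01010]: (1 IMPLIES ((0 AND NOT 0) OR (0 OR 0))) -> 0
  row 11 [01011]: (1 IMPLIES ((0 AND NOT 0) OR (0 OR 0))) -> 0
  row 12 [01100]: (0 IMPLIES ((1 AND NOT 1) OR (0 OR 0))) -> 1
  row 13 [01101]: (0 IMPLIES ((1 AND NOT 1) OR (0 OR 0))) -> 1
  row 14 [01110]: (1 IMPLIES ((1 AND NOT 1) OR (0 OR 0))) -> 0
  row 15 [01111]: (1 IMPLIES ((1 AND NOT 1) OR (0 OR 0))) -> 0
  row 16 [10000]: (0 IMPLIES ((0 AND NOT 0) OR (1 OR 1))) -> 1
  row 17 [10001]: (0 IMPLIES ((0 AND NOT 0) OR (1 OR 1))) -> 1
  row 18 [10010]: (1 IMPLIES ((0 AND NOT 0) OR (1 OR 1))) -> 1
  row 19 [10011]: (1 IMPLIES ((0 AND NOT 0) OR (1 OR 1))) -> 1
  row 20 [10100]: (0 IMPLIES ((1 AND NOT 1) OR (1 OR 1))) -> 1
  row 21 [10101]: (0 IMPLIES ((1 AND NOT 1) OR (1 OR 1))) -> 1
  row 22 [10110]: (1 IMPLIES ((1 AND NOT 1) OR (1 OR 1))) -> 1
  row 23 [10111]: (1 IMPLIES ((1 AND NOT 1) OR (1 OR 1))) -> 1
  row 24 [11000]: (0 IMPLIES ((0 AND NOT 0) OR (1 OR 1))) -> 1
  row 25 [11001]: (0 IMPLIES ((0 AND NOT 0) OR (1 OR 1))) -> 1
  row 26 [11010]: (1 IMPLIES ((0 AND NOT 0) OR (1 OR 1))) -> 1
  row 27 [11011]: (1 IMPLIES ((0 AND NOT 0) OR (1 OR 1))) -> 1
  row 28 [11100]: (0 IMPLIES ((1 AND NOT 1) OR (1 OR 1))) -> 1
  row 29 [11101]: (0 IMPLIES ((1 AND NOT 1) OR (1 OR 1))) -> 1
  row 30 [11110]: (1 IMPLIES ((1 AND NOT 1) OR (1 OR 1))) -> 1
  row 31 [11111]: (1 IMPLIES ((1 AND NOT 1) OR (1 OR 1))) -> 1
Full result column, 4 rows per line (a,b,c fixed per line; d,e runs 00..11 left to right):
  rows 0-3 [a,b,c=000]: 1100  = hex C
  rows 4-7 [a,b,c=001]: 1100  = hex C
  rows 8-11 [a,b,c=010]: 1100  = hex C
  rows 12-15 [a,b,c=011]: 1100  = hex C
  rows 16-19 [a,b,c=100]: 1111  = hex F
  rows 20-23 [a,b,c=101]: 1111  = hex F
  rows 24-27 [a,b,c=110]: 1111  = hex F
  rows 28-31 [a,b,c=111]: 1111  = hex F
Output column (row 0 .. row 31) = 11001100110011001111111111111111
Output column grouped in 4s = 1100 1100 1100 1100 1111 1111 1111 1111 = 0xCCCCFFFF
Convert to decimal digit by digit (value = value*16 + digit):
  C -> 12
  12*16 + 12 (C) = 204
  204*16 + 12 (C) = 3276
  3276*16 + 12 (C) = 52428
  52428*16 + 15 (F) = 838863
  838863*16 + 15 (F) = 13421823
  13421823*16 + 15 (F) = 214749183
  214749183*16 + 15 (F) = 3435986943
Decimal = 3435986943

3435986943


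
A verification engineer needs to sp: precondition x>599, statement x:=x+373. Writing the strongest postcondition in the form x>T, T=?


Formula: sp(P, x:=E) = exists old_x. (x = E[old_x/x]) AND P[old_x/x] (old_x is the value of x before the assignment; eliminate old_x by solving x = E[old_x/x] for old_x)
Step 1: Precondition P: x>599, i.e. old_x > 599
Step 2: Assignment gives x = old_x + 373, so old_x = x - 373
Step 3: Substitute into P: x - 373 > 599
Step 4: Simplify: x > 599+373 = 972

972


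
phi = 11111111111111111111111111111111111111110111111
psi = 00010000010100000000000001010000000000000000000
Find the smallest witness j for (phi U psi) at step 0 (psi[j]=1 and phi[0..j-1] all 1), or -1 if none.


(phi U psi) at 0: need smallest j with psi[j]=1 and phi[i]=1 for all i in [0,j).
Scan from step 0:
  step 0: phi=1, psi=0 -> continue
  step 1: phi=1, psi=0 -> continue
  step 2: phi=1, psi=0 -> continue
  step 3: psi=1 and phi held for [0,3) -> witness found
Witness step = 3

3


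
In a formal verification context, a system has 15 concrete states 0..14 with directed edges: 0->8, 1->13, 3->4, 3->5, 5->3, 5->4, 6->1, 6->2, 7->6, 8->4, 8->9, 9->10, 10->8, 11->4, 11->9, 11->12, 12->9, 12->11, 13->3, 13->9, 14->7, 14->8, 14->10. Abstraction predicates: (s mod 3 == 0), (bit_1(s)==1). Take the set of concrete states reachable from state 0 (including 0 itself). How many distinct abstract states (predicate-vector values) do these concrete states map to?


BFS from 0:
Concrete reachable: {0, 4, 8, 9, 10}
Abstract via predicates (s mod 3 == 0), (bit_1(s)==1):
  (0,0) <- {4, 8}
  (0,1) <- {10}
  (1,0) <- {0, 9}
Distinct abstract states = 3

3


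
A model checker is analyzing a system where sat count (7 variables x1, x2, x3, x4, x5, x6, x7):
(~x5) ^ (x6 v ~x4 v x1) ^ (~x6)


CNF with 3 clauses over 7 vars (128 assignments).
An assignment satisfies CNF iff every clause has >=1 true literal.
Check each row (bits = x1,x2,x3,x4,x5,x6,x7; clause T/F shown):
  row 0 [0000000]: clauses=TTT -> 1
  row 1 [0000001]: clauses=TTT -> 1
  row 2 [0000010]: clauses=TTF -> 0
  row 3 [0000011]: clauses=TTF -> 0
  row 4 [0000100]: clauses=FTT -> 0
  (every remaining row is evaluated the same way; all 128 results are listed next)
Full result column, 8 rows per line (x1,x2,x3,x4 fixed per line; x5,x6,x7 runs 000..111 left to right):
  rows 0-7 [x1,x2,x3,x4=0000]: 11000000  (ones: 2)
  rows 8-15 [x1,x2,x3,x4=0001]: 00000000  (ones: 0)
  rows 16-23 [x1,x2,x3,x4=0010]: 11000000  (ones: 2)
  rows 24-31 [x1,x2,x3,x4=0011]: 00000000  (ones: 0)
  rows 32-39 [x1,x2,x3,x4=0100]: 11000000  (ones: 2)
  rows 40-47 [x1,x2,x3,x4=0101]: 00000000  (ones: 0)
  rows 48-55 [x1,x2,x3,x4=0110]: 11000000  (ones: 2)
  rows 56-63 [x1,x2,x3,x4=0111]: 00000000  (ones: 0)
  rows 64-71 [x1,x2,x3,x4=1000]: 11000000  (ones: 2)
  rows 72-79 [x1,x2,x3,x4=1001]: 11000000  (ones: 2)
  rows 80-87 [x1,x2,x3,x4=1010]: 11000000  (ones: 2)
  rows 88-95 [x1,x2,x3,x4=1011]: 11000000  (ones: 2)
  rows 96-103 [x1,x2,x3,x4=1100]: 11000000  (ones: 2)
  rows 104-111 [x1,x2,x3,x4=1101]: 11000000  (ones: 2)
  rows 112-119 [x1,x2,x3,x4=1110]: 11000000  (ones: 2)
  rows 120-127 [x1,x2,x3,x4=1111]: 11000000  (ones: 2)
Satisfying assignments = 2+0+2+0+2+0+2+0+2+2+2+2+2+2+2+2 = 24

24


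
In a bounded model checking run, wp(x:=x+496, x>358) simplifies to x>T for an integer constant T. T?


Formula: wp(x:=E, P) = P[E/x] (substitute E for x in postcondition)
Step 1: Postcondition: x>358
Step 2: Substitute x+496 for x: x+496>358
Step 3: Solve for x: x > 358-496 = -138

-138


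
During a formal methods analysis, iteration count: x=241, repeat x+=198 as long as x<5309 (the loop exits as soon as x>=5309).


Step 1: x goes from 241 toward 5309 by 198; the body runs while x<5309, so iterations = ceil((bound-start)/step)
Step 2: Distance=5068
Step 3: ceil(5068/198)=26

26


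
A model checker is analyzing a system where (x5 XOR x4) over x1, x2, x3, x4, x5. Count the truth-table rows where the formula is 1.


Formula: (x5 XOR x4) over 5 vars (32 rows)
Evaluate each row (x1, x2, x3, x4, x5 as bits, MSB first):
  row 0 [00000]: (0 XOR 0) -> 0
  row 1 [00001]: (1 XOR 0) -> 1
  row 2 [00010]: (0 XOR 1) -> 1
  row 3 [00011]: (1 XOR 1) -> 0
  row 4 [00100]: (0 XOR 0) -> 0
  row 5 [00101]: (1 XOR 0) -> 1
  row 6 [00110]: (0 XOR 1) -> 1
  row 7 [00111]: (1 XOR 1) -> 0
  row 8 [01000]: (0 XOR 0) -> 0
  row 9 [01001]: (1 XOR 0) -> 1
  row 10 [01010]: (0 XOR 1) -> 1
  row 11 [01011]: (1 XOR 1) -> 0
  row 12 [01100]: (0 XOR 0) -> 0
  row 13 [01101]: (1 XOR 0) -> 1
  row 14 [01110]: (0 XOR 1) -> 1
  row 15 [01111]: (1 XOR 1) -> 0
  row 16 [10000]: (0 XOR 0) -> 0
  row 17 [10001]: (1 XOR 0) -> 1
  row 18 [10010]: (0 XOR 1) -> 1
  row 19 [10011]: (1 XOR 1) -> 0
  row 20 [10100]: (0 XOR 0) -> 0
  row 21 [10101]: (1 XOR 0) -> 1
  row 22 [10110]: (0 XOR 1) -> 1
  row 23 [10111]: (1 XOR 1) -> 0
  row 24 [11000]: (0 XOR 0) -> 0
  row 25 [11001]: (1 XOR 0) -> 1
  row 26 [11010]: (0 XOR 1) -> 1
  row 27 [11011]: (1 XOR 1) -> 0
  row 28 [11100]: (0 XOR 0) -> 0
  row 29 [11101]: (1 XOR 0) -> 1
  row 30 [11110]: (0 XOR 1) -> 1
  row 31 [11111]: (1 XOR 1) -> 0
Full result column, 8 rows per line (x1,x2 fixed per line; x3,x4,x5 runs 000..111 left to right):
  rows 0-7 [x1,x2=00]: 01100110  (ones: 4)
  rows 8-15 [x1,x2=01]: 01100110  (ones: 4)
  rows 16-23 [x1,x2=10]: 01100110  (ones: 4)
  rows 24-31 [x1,x2=11]: 01100110  (ones: 4)
Count of 1-rows = 4+4+4+4 = 16

16


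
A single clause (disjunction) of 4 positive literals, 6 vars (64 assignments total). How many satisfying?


Step 1: Total=2^6=64
Step 2: Unsat when all 4 false: 2^2=4
Step 3: Sat=64-4=60

60


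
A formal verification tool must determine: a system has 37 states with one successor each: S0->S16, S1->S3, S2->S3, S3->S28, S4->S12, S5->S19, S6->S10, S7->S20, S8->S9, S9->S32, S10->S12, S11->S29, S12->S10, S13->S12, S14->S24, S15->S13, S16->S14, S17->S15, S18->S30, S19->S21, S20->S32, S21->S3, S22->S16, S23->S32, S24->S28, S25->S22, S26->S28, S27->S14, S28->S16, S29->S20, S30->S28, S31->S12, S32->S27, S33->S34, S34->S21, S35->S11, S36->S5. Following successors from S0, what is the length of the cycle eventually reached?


Trace from S0 until a state repeats:
  S0 -> S16 -> S14 -> S24 -> S28 -> S16
S16 first seen at step 1, revisited at step 5.
Cycle length = 5 - 1 = 4

4


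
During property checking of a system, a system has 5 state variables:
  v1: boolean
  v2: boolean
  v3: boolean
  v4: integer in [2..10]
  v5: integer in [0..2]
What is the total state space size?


State space = product of domain sizes of all variables.
Domain sizes:
  v1 (boolean): 2
  v2 (boolean): 2
  v3 (boolean): 2
  v4 (integer in [2..10]): 9
  v5 (integer in [0..2]): 3
Product = 2 * 2 * 2 * 9 * 3 = 216

216


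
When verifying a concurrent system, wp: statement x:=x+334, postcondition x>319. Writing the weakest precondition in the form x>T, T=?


Formula: wp(x:=E, P) = P[E/x] (substitute E for x in postcondition)
Step 1: Postcondition: x>319
Step 2: Substitute x+334 for x: x+334>319
Step 3: Solve for x: x > 319-334 = -15

-15


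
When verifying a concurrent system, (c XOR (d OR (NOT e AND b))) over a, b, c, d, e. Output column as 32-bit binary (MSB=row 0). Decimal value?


Formula: (c XOR (d OR (NOT e AND b))) over a, b, c, d, e (32 rows)
Evaluate each row (bits = a,b,c,d,e, MSB first):
  row 0 [00000]: (0 XOR (0 OR (NOT 0 AND 0))) -> 0
  row 1 [00001]: (0 XOR (0 OR (NOT 1 AND 0))) -> 0
  row 2 [00010]: (0 XOR (1 OR (NOT 0 AND 0))) -> 1
  row 3 [00011]: (0 XOR (1 OR (NOT 1 AND 0))) -> 1
  row 4 [00100]: (1 XOR (0 OR (NOT 0 AND 0))) -> 1
  row 5 [00101]: (1 XOR (0 OR (NOT 1 AND 0))) -> 1
  row 6 [00110]: (1 XOR (1 OR (NOT 0 AND 0))) -> 0
  row 7 [00111]: (1 XOR (1 OR (NOT 1 AND 0))) -> 0
  row 8 [01000]: (0 XOR (0 OR (NOT 0 AND 1))) -> 1
  row 9 [01001]: (0 XOR (0 OR (NOT 1 AND 1))) -> 0
  row 10 [01010]: (0 XOR (1 OR (NOT 0 AND 1))) -> 1
  row 11 [01011]: (0 XOR (1 OR (NOT 1 AND 1))) -> 1
  row 12 [01100]: (1 XOR (0 OR (NOT 0 AND 1))) -> 0
  row 13 [01101]: (1 XOR (0 OR (NOT 1 AND 1))) -> 1
  row 14 [01110]: (1 XOR (1 OR (NOT 0 AND 1))) -> 0
  row 15 [01111]: (1 XOR (1 OR (NOT 1 AND 1))) -> 0
  row 16 [10000]: (0 XOR (0 OR (NOT 0 AND 0))) -> 0
  row 17 [10001]: (0 XOR (0 OR (NOT 1 AND 0))) -> 0
  row 18 [10010]: (0 XOR (1 OR (NOT 0 AND 0))) -> 1
  row 19 [10011]: (0 XOR (1 OR (NOT 1 AND 0))) -> 1
  row 20 [10100]: (1 XOR (0 OR (NOT 0 AND 0))) -> 1
  row 21 [10101]: (1 XOR (0 OR (NOT 1 AND 0))) -> 1
  row 22 [10110]: (1 XOR (1 OR (NOT 0 AND 0))) -> 0
  row 23 [10111]: (1 XOR (1 OR (NOT 1 AND 0))) -> 0
  row 24 [11000]: (0 XOR (0 OR (NOT 0 AND 1))) -> 1
  row 25 [11001]: (0 XOR (0 OR (NOT 1 AND 1))) -> 0
  row 26 [11010]: (0 XOR (1 OR (NOT 0 AND 1))) -> 1
  row 27 [11011]: (0 XOR (1 OR (NOT 1 AND 1))) -> 1
  row 28 [11100]: (1 XOR (0 OR (NOT 0 AND 1))) -> 0
  row 29 [11101]: (1 XOR (0 OR (NOT 1 AND 1))) -> 1
  row 30 [11110]: (1 XOR (1 OR (NOT 0 AND 1))) -> 0
  row 31 [11111]: (1 XOR (1 OR (NOT 1 AND 1))) -> 0
Full result column, 4 rows per line (a,b,c fixed per line; d,e runs 00..11 left to right):
  rows 0-3 [a,b,c=000]: 0011  = hex 3
  rows 4-7 [a,b,c=001]: 1100  = hex C
  rows 8-11 [a,b,c=010]: 1011  = hex B
  rows 12-15 [a,b,c=011]: 0100  = hex 4
  rows 16-19 [a,b,c=100]: 0011  = hex 3
  rows 20-23 [a,b,c=101]: 1100  = hex C
  rows 24-27 [a,b,c=110]: 1011  = hex B
  rows 28-31 [a,b,c=111]: 0100  = hex 4
Output column (row 0 .. row 31) = 00111100101101000011110010110100
Output column grouped in 4s = 0011 1100 1011 0100 0011 1100 1011 0100 = 0x3CB43CB4
Convert to decimal digit by digit (value = value*16 + digit):
  3 -> 3
  3*16 + 12 (C) = 60
  60*16 + 11 (B) = 971
  971*16 + 4 = 15540
  15540*16 + 3 = 248643
  248643*16 + 12 (C) = 3978300
  3978300*16 + 11 (B) = 63652811
  63652811*16 + 4 = 1018444980
Decimal = 1018444980

1018444980


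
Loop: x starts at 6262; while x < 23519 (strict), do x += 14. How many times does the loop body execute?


Step 1: x goes from 6262 toward 23519 by 14; the body runs while x<23519, so iterations = ceil((bound-start)/step)
Step 2: Distance=17257
Step 3: ceil(17257/14)=1233

1233


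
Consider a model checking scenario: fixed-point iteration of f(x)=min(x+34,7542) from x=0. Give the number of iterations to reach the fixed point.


Step 1: x=0, cap=7542, increment=34
Step 2: x grows by 34 each step until capped at 7542; fixed point is x=7542
Step 3: iterations = ceil(7542/34) = 222

222


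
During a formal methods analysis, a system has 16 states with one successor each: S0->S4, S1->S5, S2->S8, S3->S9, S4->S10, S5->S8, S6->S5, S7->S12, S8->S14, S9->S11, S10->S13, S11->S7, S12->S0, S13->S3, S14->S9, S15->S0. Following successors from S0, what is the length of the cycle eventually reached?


Trace from S0 until a state repeats:
  S0 -> S4 -> S10 -> S13 -> S3 -> S9 -> S11 -> S7 -> S12 -> S0
S0 first seen at step 0, revisited at step 9.
Cycle length = 9 - 0 = 9

9


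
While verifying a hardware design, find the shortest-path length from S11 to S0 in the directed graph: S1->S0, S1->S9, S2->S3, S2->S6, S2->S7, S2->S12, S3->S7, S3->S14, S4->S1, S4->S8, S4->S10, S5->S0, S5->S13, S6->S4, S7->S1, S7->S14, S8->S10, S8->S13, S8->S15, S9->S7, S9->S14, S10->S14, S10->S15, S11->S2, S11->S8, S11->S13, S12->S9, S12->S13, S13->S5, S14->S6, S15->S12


BFS layer-by-layer from S11:
  dist 0: {S11}
  dist 1: {S2, S8, S13}
  dist 2: {S3, S5, S6, S7, S10, S12, S15}
  dist 3: {S0, S1, S4, S9, S14}
  -> S0 reached at distance 3
Shortest path length = 3

3


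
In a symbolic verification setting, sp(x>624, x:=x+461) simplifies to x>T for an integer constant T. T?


Formula: sp(P, x:=E) = exists old_x. (x = E[old_x/x]) AND P[old_x/x] (old_x is the value of x before the assignment; eliminate old_x by solving x = E[old_x/x] for old_x)
Step 1: Precondition P: x>624, i.e. old_x > 624
Step 2: Assignment gives x = old_x + 461, so old_x = x - 461
Step 3: Substitute into P: x - 461 > 624
Step 4: Simplify: x > 624+461 = 1085

1085


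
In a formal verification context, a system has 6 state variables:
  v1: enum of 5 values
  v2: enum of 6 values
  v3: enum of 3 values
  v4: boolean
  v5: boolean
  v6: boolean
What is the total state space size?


State space = product of domain sizes of all variables.
Domain sizes:
  v1 (enum of 5 values): 5
  v2 (enum of 6 values): 6
  v3 (enum of 3 values): 3
  v4 (boolean): 2
  v5 (boolean): 2
  v6 (boolean): 2
Product = 5 * 6 * 3 * 2 * 2 * 2 = 720

720


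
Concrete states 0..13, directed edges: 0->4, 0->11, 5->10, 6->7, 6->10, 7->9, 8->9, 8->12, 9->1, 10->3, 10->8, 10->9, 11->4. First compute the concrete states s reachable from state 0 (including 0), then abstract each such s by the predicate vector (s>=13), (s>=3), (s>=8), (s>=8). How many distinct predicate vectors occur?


BFS from 0:
Concrete reachable: {0, 4, 11}
Abstract via predicates (s>=13), (s>=3), (s>=8), (s>=8):
  (0,0,0,0) <- {0}
  (0,1,0,0) <- {4}
  (0,1,1,1) <- {11}
Distinct abstract states = 3

3


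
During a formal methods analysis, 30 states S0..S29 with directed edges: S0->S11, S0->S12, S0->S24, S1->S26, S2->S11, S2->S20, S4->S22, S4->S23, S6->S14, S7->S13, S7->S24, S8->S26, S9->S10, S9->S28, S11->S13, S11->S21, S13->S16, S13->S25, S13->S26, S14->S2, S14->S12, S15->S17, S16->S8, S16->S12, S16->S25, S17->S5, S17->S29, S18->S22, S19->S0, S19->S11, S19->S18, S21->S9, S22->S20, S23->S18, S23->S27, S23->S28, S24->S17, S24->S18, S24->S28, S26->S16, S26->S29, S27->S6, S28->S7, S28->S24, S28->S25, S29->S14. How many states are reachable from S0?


BFS from S0:
  layer 0: {S0}
  layer 1: {S11, S12, S24}
  layer 2: {S13, S17, S18, S21, S28}
  layer 3: {S5, S7, S9, S16, S22, S25, S26, S29}
  layer 4: {S8, S10, S14, S20}
  layer 5: {S2}
Reachable set: {S0, S2, S5, S7, S8, S9, S10, S11, S12, S13, S14, S16, S17, S18, S20, S21, S22, S24, S25, S26, S28, S29}
Count = 22

22


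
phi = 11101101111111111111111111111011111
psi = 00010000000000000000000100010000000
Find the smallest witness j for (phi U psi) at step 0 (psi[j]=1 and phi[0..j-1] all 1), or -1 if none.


(phi U psi) at 0: need smallest j with psi[j]=1 and phi[i]=1 for all i in [0,j).
Scan from step 0:
  step 0: phi=1, psi=0 -> continue
  step 1: phi=1, psi=0 -> continue
  step 2: phi=1, psi=0 -> continue
  step 3: psi=1 and phi held for [0,3) -> witness found
Witness step = 3

3


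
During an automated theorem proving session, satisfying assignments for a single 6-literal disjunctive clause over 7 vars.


Step 1: Total=2^7=128
Step 2: Unsat when all 6 false: 2^1=2
Step 3: Sat=128-2=126

126


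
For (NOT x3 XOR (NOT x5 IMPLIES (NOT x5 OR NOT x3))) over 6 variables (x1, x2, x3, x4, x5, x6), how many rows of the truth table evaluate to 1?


Formula: (NOT x3 XOR (NOT x5 IMPLIES (NOT x5 OR NOT x3))) over 6 vars (64 rows)
Evaluate each row (x1, x2, x3, x4, x5, x6 as bits, MSB first):
  row 0 [000000]: (NOT 0 XOR (NOT 0 IMPLIES (NOT 0 OR NOT 0))) -> 0
  row 1 [000001]: (NOT 0 XOR (NOT 0 IMPLIES (NOT 0 OR NOT 0))) -> 0
  row 2 [000010]: (NOT 0 XOR (NOT 1 IMPLIES (NOT 1 OR NOT 0))) -> 0
  row 3 [000011]: (NOT 0 XOR (NOT 1 IMPLIES (NOT 1 OR NOT 0))) -> 0
  row 4 [000100]: (NOT 0 XOR (NOT 0 IMPLIES (NOT 0 OR NOT 0))) -> 0
  (every remaining row is evaluated the same way; all 64 results are listed next)
Full result column, 8 rows per line (x1,x2,x3 fixed per line; x4,x5,x6 runs 000..111 left to right):
  rows 0-7 [x1,x2,x3=000]: 00000000  (ones: 0)
  rows 8-15 [x1,x2,x3=001]: 11111111  (ones: 8)
  rows 16-23 [x1,x2,x3=010]: 00000000  (ones: 0)
  rows 24-31 [x1,x2,x3=011]: 11111111  (ones: 8)
  rows 32-39 [x1,x2,x3=100]: 00000000  (ones: 0)
  rows 40-47 [x1,x2,x3=101]: 11111111  (ones: 8)
  rows 48-55 [x1,x2,x3=110]: 00000000  (ones: 0)
  rows 56-63 [x1,x2,x3=111]: 11111111  (ones: 8)
Count of 1-rows = 0+8+0+8+0+8+0+8 = 32

32


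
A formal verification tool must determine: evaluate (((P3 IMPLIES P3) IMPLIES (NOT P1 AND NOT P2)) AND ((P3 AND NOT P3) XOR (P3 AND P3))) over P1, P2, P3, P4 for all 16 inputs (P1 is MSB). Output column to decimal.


Formula: (((P3 IMPLIES P3) IMPLIES (NOT P1 AND NOT P2)) AND ((P3 AND NOT P3) XOR (P3 AND P3))) over P1, P2, P3, P4 (16 rows)
Evaluate each row (bits = P1,P2,P3,P4, MSB first):
  row 0 [0000]: (((0 IMPLIES 0) IMPLIES (NOT 0 AND NOT 0)) AND ((0 AND NOT 0) XOR (0 AND 0))) -> 0
  row 1 [0001]: (((0 IMPLIES 0) IMPLIES (NOT 0 AND NOT 0)) AND ((0 AND NOT 0) XOR (0 AND 0))) -> 0
  row 2 [0010]: (((1 IMPLIES 1) IMPLIES (NOT 0 AND NOT 0)) AND ((1 AND NOT 1) XOR (1 AND 1))) -> 1
  row 3 [0011]: (((1 IMPLIES 1) IMPLIES (NOT 0 AND NOT 0)) AND ((1 AND NOT 1) XOR (1 AND 1))) -> 1
  row 4 [0100]: (((0 IMPLIES 0) IMPLIES (NOT 0 AND NOT 1)) AND ((0 AND NOT 0) XOR (0 AND 0))) -> 0
  row 5 [0101]: (((0 IMPLIES 0) IMPLIES (NOT 0 AND NOT 1)) AND ((0 AND NOT 0) XOR (0 AND 0))) -> 0
  row 6 [0110]: (((1 IMPLIES 1) IMPLIES (NOT 0 AND NOT 1)) AND ((1 AND NOT 1) XOR (1 AND 1))) -> 0
  row 7 [0111]: (((1 IMPLIES 1) IMPLIES (NOT 0 AND NOT 1)) AND ((1 AND NOT 1) XOR (1 AND 1))) -> 0
  row 8 [1000]: (((0 IMPLIES 0) IMPLIES (NOT 1 AND NOT 0)) AND ((0 AND NOT 0) XOR (0 AND 0))) -> 0
  row 9 [1001]: (((0 IMPLIES 0) IMPLIES (NOT 1 AND NOT 0)) AND ((0 AND NOT 0) XOR (0 AND 0))) -> 0
  row 10 [1010]: (((1 IMPLIES 1) IMPLIES (NOT 1 AND NOT 0)) AND ((1 AND NOT 1) XOR (1 AND 1))) -> 0
  row 11 [1011]: (((1 IMPLIES 1) IMPLIES (NOT 1 AND NOT 0)) AND ((1 AND NOT 1) XOR (1 AND 1))) -> 0
  row 12 [1100]: (((0 IMPLIES 0) IMPLIES (NOT 1 AND NOT 1)) AND ((0 AND NOT 0) XOR (0 AND 0))) -> 0
  row 13 [1101]: (((0 IMPLIES 0) IMPLIES (NOT 1 AND NOT 1)) AND ((0 AND NOT 0) XOR (0 AND 0))) -> 0
  row 14 [1110]: (((1 IMPLIES 1) IMPLIES (NOT 1 AND NOT 1)) AND ((1 AND NOT 1) XOR (1 AND 1))) -> 0
  row 15 [1111]: (((1 IMPLIES 1) IMPLIES (NOT 1 AND NOT 1)) AND ((1 AND NOT 1) XOR (1 AND 1))) -> 0
Full result column, 4 rows per line (P1,P2 fixed per line; P3,P4 runs 00..11 left to right):
  rows 0-3 [P1,P2=00]: 0011  = hex 3
  rows 4-7 [P1,P2=01]: 0000  = hex 0
  rows 8-11 [P1,P2=10]: 0000  = hex 0
  rows 12-15 [P1,P2=11]: 0000  = hex 0
Output column (row 0 .. row 15) = 0011000000000000
Output column grouped in 4s = 0011 0000 0000 0000 = 0x3000
Convert to decimal digit by digit (value = value*16 + digit):
  3 -> 3
  3*16 + 0 = 48
  48*16 + 0 = 768
  768*16 + 0 = 12288
Decimal = 12288

12288


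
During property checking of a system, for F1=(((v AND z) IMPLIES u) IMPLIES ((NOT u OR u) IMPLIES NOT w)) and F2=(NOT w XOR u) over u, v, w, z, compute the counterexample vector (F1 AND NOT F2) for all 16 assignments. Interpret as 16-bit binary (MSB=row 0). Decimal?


F1 = (((v AND z) IMPLIES u) IMPLIES ((NOT u OR u) IMPLIES NOT w))
F2 = (NOT w XOR u)
Counterexample to F1=>F2 is where F1=1 and F2=0.
Evaluate each row (bits = u,v,w,z, MSB first):
  row 0 [0000]: F1=1 F2=1 -> F1&~F2 -> 0
  row 1 [0001]: F1=1 F2=1 -> F1&~F2 -> 0
  row 2 [0010]: F1=0 F2=0 -> F1&~F2 -> 0
  row 3 [0011]: F1=0 F2=0 -> F1&~F2 -> 0
  row 4 [0100]: F1=1 F2=1 -> F1&~F2 -> 0
  row 5 [0101]: F1=1 F2=1 -> F1&~F2 -> 0
  row 6 [0110]: F1=0 F2=0 -> F1&~F2 -> 0
  row 7 [0111]: F1=1 F2=0 -> F1&~F2 -> 1
  row 8 [1000]: F1=1 F2=0 -> F1&~F2 -> 1
  row 9 [1001]: F1=1 F2=0 -> F1&~F2 -> 1
  row 10 [1010]: F1=0 F2=1 -> F1&~F2 -> 0
  row 11 [1011]: F1=0 F2=1 -> F1&~F2 -> 0
  row 12 [1100]: F1=1 F2=0 -> F1&~F2 -> 1
  row 13 [1101]: F1=1 F2=0 -> F1&~F2 -> 1
  row 14 [1110]: F1=0 F2=1 -> F1&~F2 -> 0
  row 15 [1111]: F1=0 F2=1 -> F1&~F2 -> 0
Full result column, 4 rows per line (u,v fixed per line; w,z runs 00..11 left to right):
  rows 0-3 [u,v=00]: 0000  = hex 0
  rows 4-7 [u,v=01]: 0001  = hex 1
  rows 8-11 [u,v=10]: 1100  = hex C
  rows 12-15 [u,v=11]: 1100  = hex C
Counterexample vector (row 0 .. row 15) = 0000000111001100
Output column grouped in 4s = 0000 0001 1100 1100 = 0x01CC
Convert to decimal digit by digit (value = value*16 + digit):
  0 -> 0
  0*16 + 1 = 1
  1*16 + 12 (C) = 28
  28*16 + 12 (C) = 460
Decimal = 460

460


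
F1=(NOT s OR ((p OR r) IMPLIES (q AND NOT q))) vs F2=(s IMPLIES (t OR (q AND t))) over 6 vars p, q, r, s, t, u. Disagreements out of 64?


F1 = (NOT s OR ((p OR r) IMPLIES (q AND NOT q)))
F2 = (s IMPLIES (t OR (q AND t)))
Evaluate both on each of 64 rows (bits = p,q,r,s,t,u):
  row 0 [000000]: F1=1 F2=1 -> 0
  row 1 [000001]: F1=1 F2=1 -> 0
  row 2 [000010]: F1=1 F2=1 -> 0
  row 3 [000011]: F1=1 F2=1 -> 0
  row 4 [000100]: F1=1 F2=0 (differ) -> 1
  (every remaining row is evaluated the same way; all 64 results are listed next)
Full result column, 8 rows per line (p,q,r fixed per line; s,t,u runs 000..111 left to right):
  rows 0-7 [p,q,r=000]: 00001100  (ones: 2)
  rows 8-15 [p,q,r=001]: 00000011  (ones: 2)
  rows 16-23 [p,q,r=010]: 00001100  (ones: 2)
  rows 24-31 [p,q,r=011]: 00000011  (ones: 2)
  rows 32-39 [p,q,r=100]: 00000011  (ones: 2)
  rows 40-47 [p,q,r=101]: 00000011  (ones: 2)
  rows 48-55 [p,q,r=110]: 00000011  (ones: 2)
  rows 56-63 [p,q,r=111]: 00000011  (ones: 2)
Disagreements = 2+2+2+2+2+2+2+2 = 16

16


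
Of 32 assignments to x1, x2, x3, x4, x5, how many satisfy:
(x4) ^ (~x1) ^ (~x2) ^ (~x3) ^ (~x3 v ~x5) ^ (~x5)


CNF with 6 clauses over 5 vars (32 assignments).
An assignment satisfies CNF iff every clause has >=1 true literal.
Check each row (bits = x1,x2,x3,x4,x5; clause T/F shown):
  row 0 [00000]: clauses=FTTTTT -> 0
  row 1 [00001]: clauses=FTTTTF -> 0
  row 2 [00010]: clauses=TTTTTT -> 1
  row 3 [00011]: clauses=TTTTTF -> 0
  row 4 [00100]: clauses=FTTFTT -> 0
  row 5 [00101]: clauses=FTTFFF -> 0
  row 6 [00110]: clauses=TTTFTT -> 0
  row 7 [00111]: clauses=TTTFFF -> 0
  row 8 [01000]: clauses=FTFTTT -> 0
  row 9 [01001]: clauses=FTFTTF -> 0
  row 10 [01010]: clauses=TTFTTT -> 0
  row 11 [01011]: clauses=TTFTTF -> 0
  row 12 [01100]: clauses=FTFFTT -> 0
  row 13 [01101]: clauses=FTFFFF -> 0
  row 14 [01110]: clauses=TTFFTT -> 0
  row 15 [01111]: clauses=TTFFFF -> 0
  row 16 [10000]: clauses=FFTTTT -> 0
  row 17 [10001]: clauses=FFTTTF -> 0
  row 18 [10010]: clauses=TFTTTT -> 0
  row 19 [10011]: clauses=TFTTTF -> 0
  row 20 [10100]: clauses=FFTFTT -> 0
  row 21 [10101]: clauses=FFTFFF -> 0
  row 22 [10110]: clauses=TFTFTT -> 0
  row 23 [10111]: clauses=TFTFFF -> 0
  row 24 [11000]: clauses=FFFTTT -> 0
  row 25 [11001]: clauses=FFFTTF -> 0
  row 26 [11010]: clauses=TFFTTT -> 0
  row 27 [11011]: clauses=TFFTTF -> 0
  row 28 [11100]: clauses=FFFFTT -> 0
  row 29 [11101]: clauses=FFFFFF -> 0
  row 30 [11110]: clauses=TFFFTT -> 0
  row 31 [11111]: clauses=TFFFFF -> 0
Full result column, 8 rows per line (x1,x2 fixed per line; x3,x4,x5 runs 000..111 left to right):
  rows 0-7 [x1,x2=00]: 00100000  (ones: 1)
  rows 8-15 [x1,x2=01]: 00000000  (ones: 0)
  rows 16-23 [x1,x2=10]: 00000000  (ones: 0)
  rows 24-31 [x1,x2=11]: 00000000  (ones: 0)
Satisfying assignments = 1+0+0+0 = 1

1


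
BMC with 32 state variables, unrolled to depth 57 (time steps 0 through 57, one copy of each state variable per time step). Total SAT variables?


BMC unrolls to depth k, creating one copy of each state var for steps 0..k.
Step count = 57 + 1 = 58 (steps 0 through 57)
Vars per step = 32
Total = 32 * 58 = 1856

1856


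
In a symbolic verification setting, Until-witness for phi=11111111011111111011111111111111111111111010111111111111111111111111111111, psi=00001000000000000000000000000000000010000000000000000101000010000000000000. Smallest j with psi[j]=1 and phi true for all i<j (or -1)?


(phi U psi) at 0: need smallest j with psi[j]=1 and phi[i]=1 for all i in [0,j).
Scan from step 0:
  step 0: phi=1, psi=0 -> continue
  step 1: phi=1, psi=0 -> continue
  step 2: phi=1, psi=0 -> continue
  step 3: phi=1, psi=0 -> continue
  step 4: psi=1 and phi held for [0,4) -> witness found
Witness step = 4

4


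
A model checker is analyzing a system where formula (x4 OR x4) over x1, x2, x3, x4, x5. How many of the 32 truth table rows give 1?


Formula: (x4 OR x4) over 5 vars (32 rows)
Evaluate each row (x1, x2, x3, x4, x5 as bits, MSB first):
  row 0 [00000]: (0 OR 0) -> 0
  row 1 [00001]: (0 OR 0) -> 0
  row 2 [00010]: (1 OR 1) -> 1
  row 3 [00011]: (1 OR 1) -> 1
  row 4 [00100]: (0 OR 0) -> 0
  row 5 [00101]: (0 OR 0) -> 0
  row 6 [00110]: (1 OR 1) -> 1
  row 7 [00111]: (1 OR 1) -> 1
  row 8 [01000]: (0 OR 0) -> 0
  row 9 [01001]: (0 OR 0) -> 0
  row 10 [01010]: (1 OR 1) -> 1
  row 11 [01011]: (1 OR 1) -> 1
  row 12 [01100]: (0 OR 0) -> 0
  row 13 [01101]: (0 OR 0) -> 0
  row 14 [01110]: (1 OR 1) -> 1
  row 15 [01111]: (1 OR 1) -> 1
  row 16 [10000]: (0 OR 0) -> 0
  row 17 [10001]: (0 OR 0) -> 0
  row 18 [10010]: (1 OR 1) -> 1
  row 19 [10011]: (1 OR 1) -> 1
  row 20 [10100]: (0 OR 0) -> 0
  row 21 [10101]: (0 OR 0) -> 0
  row 22 [10110]: (1 OR 1) -> 1
  row 23 [10111]: (1 OR 1) -> 1
  row 24 [11000]: (0 OR 0) -> 0
  row 25 [11001]: (0 OR 0) -> 0
  row 26 [11010]: (1 OR 1) -> 1
  row 27 [11011]: (1 OR 1) -> 1
  row 28 [11100]: (0 OR 0) -> 0
  row 29 [11101]: (0 OR 0) -> 0
  row 30 [11110]: (1 OR 1) -> 1
  row 31 [11111]: (1 OR 1) -> 1
Full result column, 8 rows per line (x1,x2 fixed per line; x3,x4,x5 runs 000..111 left to right):
  rows 0-7 [x1,x2=00]: 00110011  (ones: 4)
  rows 8-15 [x1,x2=01]: 00110011  (ones: 4)
  rows 16-23 [x1,x2=10]: 00110011  (ones: 4)
  rows 24-31 [x1,x2=11]: 00110011  (ones: 4)
Count of 1-rows = 4+4+4+4 = 16

16
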